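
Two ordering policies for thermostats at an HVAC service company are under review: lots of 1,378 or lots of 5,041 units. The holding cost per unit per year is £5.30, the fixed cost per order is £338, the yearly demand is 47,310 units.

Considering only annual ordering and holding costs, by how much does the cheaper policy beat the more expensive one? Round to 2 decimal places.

For each Q, cost = (D/Q)·S + (Q/2)·H.
TC(1,378) = (47,310/1,378)×338 + (1,378/2)×5.3 = £15,256.04
TC(5,041) = (47,310/5,041)×338 + (5,041/2)×5.3 = £16,530.79
Lots of 1,378 are cheaper by £1,274.75.

£1,274.75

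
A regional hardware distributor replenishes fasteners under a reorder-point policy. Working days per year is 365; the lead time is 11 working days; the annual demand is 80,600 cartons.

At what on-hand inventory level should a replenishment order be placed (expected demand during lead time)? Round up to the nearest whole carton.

2,430 cartons

Daily demand d = 80,600 / 365 = 220.822 cartons/day
Demand during lead time = 220.822 × 11 = 2,429.04
Reorder point = 2,429.04 → round up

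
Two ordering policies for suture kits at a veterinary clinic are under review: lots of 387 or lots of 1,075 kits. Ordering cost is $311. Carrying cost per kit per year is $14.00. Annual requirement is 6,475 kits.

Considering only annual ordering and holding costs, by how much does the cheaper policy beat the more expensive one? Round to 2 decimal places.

$1,485.81

For each Q, cost = (D/Q)·S + (Q/2)·H.
TC(387) = (6,475/387)×311 + (387/2)×14 = $7,912.42
TC(1,075) = (6,475/1,075)×311 + (1,075/2)×14 = $9,398.23
|ΔTC| = |$7,912.42 − $9,398.23| = $1,485.81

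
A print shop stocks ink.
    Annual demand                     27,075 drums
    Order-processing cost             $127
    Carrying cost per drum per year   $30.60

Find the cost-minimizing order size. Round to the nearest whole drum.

2DS/H = 2·27,075·127/30.6 = 224,740.20
EOQ = √224,740.20 ≈ 474.07

474 drums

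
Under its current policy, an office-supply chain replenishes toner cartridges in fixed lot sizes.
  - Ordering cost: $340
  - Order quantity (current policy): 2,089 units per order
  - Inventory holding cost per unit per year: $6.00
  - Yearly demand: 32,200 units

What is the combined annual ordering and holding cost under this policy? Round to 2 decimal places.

Annual ordering cost = (D/Q)·S = (32,200/2,089) × 340 = $5,240.79
Annual holding cost  = (Q/2)·H = (2,089/2) × 6 = $6,267.00
Total = $5,240.79 + $6,267.00 = $11,507.79

$11,507.79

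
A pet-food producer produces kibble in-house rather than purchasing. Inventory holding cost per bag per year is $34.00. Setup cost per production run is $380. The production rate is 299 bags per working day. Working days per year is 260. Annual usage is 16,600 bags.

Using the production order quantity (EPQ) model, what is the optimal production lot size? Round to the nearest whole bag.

687 bags

d = 16,600/260 = 63.8462 bags/day;  effective holding cost H(1 − d/p) = 34·(1 − 63.8462/299) = 26.73990
Q* = √(2DS / H_eff) = √(2·16,600·380 / 26.73990) ≈ 686.88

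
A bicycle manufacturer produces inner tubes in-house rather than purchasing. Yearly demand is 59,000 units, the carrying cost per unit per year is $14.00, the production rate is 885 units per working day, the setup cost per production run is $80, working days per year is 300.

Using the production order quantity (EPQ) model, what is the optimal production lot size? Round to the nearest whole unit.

Daily demand d = 59,000/300 = 196.667; p = 885; 1 − d/p = 0.77778
EPQ = √(2DS / (H(1 − d/p)))
    = √(2 × 59,000 × 80 / (14 × 0.77778)) ≈ 931.10

931 units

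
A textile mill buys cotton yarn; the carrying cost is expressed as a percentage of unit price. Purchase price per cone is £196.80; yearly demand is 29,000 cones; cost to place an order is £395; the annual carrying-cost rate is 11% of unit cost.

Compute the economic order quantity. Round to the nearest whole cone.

Holding cost per cone per year: H = 11% × £196.8 = £21.6480
2DS/H = 2·29,000·395/21.648 = 1,058,296.38
EOQ = √1,058,296.38 ≈ 1,028.74

1,029 cones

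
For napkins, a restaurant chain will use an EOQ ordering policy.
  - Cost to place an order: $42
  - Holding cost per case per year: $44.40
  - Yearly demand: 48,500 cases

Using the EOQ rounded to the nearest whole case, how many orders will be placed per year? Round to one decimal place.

160.1 orders per year

2DS/H = 2·48,500·42/44.4 = 91,756.76
EOQ = √91,756.76 ≈ 302.91 → Q = 303
Orders per year = D/Q = 48,500 / 303 = 160.066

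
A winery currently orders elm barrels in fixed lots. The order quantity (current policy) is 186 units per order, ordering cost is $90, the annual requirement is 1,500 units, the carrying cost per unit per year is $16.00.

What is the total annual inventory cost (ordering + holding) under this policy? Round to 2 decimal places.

Annual ordering cost = (D/Q)·S = (1,500/186) × 90 = $725.81
Annual holding cost  = (Q/2)·H = (186/2) × 16 = $1,488.00
Total = $725.81 + $1,488.00 = $2,213.81

$2,213.81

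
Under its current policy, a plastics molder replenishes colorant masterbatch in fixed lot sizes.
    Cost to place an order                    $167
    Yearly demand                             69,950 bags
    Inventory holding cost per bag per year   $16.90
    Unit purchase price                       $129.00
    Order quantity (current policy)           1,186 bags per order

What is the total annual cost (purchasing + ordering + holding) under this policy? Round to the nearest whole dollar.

$9,043,421

Orders/yr = 69,950/1,186 = 58.980; ordering cost = 58.980 × $167 = $9,849.62
Average inventory = 1,186/2 = 593; holding cost = 593 × $16.9 = $10,021.70
Purchase cost = D·C = 69,950 × 129 = $9,023,550.00
Total = $9,849.62 + $10,021.70 + $9,023,550.00 = $9,043,421.32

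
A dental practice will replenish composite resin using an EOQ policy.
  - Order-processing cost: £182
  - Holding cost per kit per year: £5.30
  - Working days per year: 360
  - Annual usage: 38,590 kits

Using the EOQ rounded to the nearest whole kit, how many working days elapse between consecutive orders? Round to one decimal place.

2DS/H = 2·38,590·182/5.3 = 2,650,332.08
EOQ = √2,650,332.08 ≈ 1,627.98 → Q = 1,628 kits
Cycle time = (working days × Q)/D = (360 × 1,628) / 38,590 = 15.187 days

15.2 days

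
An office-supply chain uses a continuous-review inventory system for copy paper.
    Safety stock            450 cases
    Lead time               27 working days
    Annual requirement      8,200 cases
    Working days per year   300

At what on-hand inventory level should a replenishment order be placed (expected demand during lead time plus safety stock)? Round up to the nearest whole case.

1,188 cases

Daily demand d = 8,200 / 300 = 27.333 cases/day
Demand during lead time = 27.333 × 27 = 738.00
Reorder point = 738.00 + 450 = 1,188.00 → round up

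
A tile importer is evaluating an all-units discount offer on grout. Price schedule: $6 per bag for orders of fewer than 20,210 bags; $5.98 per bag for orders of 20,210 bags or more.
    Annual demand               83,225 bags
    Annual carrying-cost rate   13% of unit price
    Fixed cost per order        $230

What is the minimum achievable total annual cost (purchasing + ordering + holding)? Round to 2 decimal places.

$504,814.53

H₁ = 13%×$6 = $0.7800;  H₂ = 13%×$5.98 = $0.7774
EOQ₁ = √(2×83,225×230/0.7800) = 7,005.81  (< 20,210, feasible at tier 1)
EOQ₂ = √(2×83,225×230/0.7774) = 7,017.52  (< 20,210 → use Q = 20,210 at tier-2 price)
TC(tier 1 (EOQ₁), Q≈7,005.8) = $504,814.53
TC(tier 2, Q≈20,210.0) = $506,488.27
Minimum at tier 1 (EOQ₁): $504,814.53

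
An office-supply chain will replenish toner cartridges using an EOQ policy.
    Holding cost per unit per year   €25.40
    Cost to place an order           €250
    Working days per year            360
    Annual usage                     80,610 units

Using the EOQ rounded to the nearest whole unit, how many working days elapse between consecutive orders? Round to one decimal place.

EOQ = √(2DS/H) = √(2 × 80,610 × 250 / 25.4)
    = √(1,586,811.02) ≈ 1,259.69 → Q = 1,260 units
T = Q/D × 360 days = 1,260/80,610 × 360 = 5.627 days

5.6 days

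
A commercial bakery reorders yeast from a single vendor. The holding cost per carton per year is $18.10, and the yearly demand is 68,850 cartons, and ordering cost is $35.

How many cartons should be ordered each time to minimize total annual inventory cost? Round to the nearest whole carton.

516 cartons

Q* = √(2·D·S / H) = √(2·68,850·35 / 18.1) = √266,270.7 ≈ 516.01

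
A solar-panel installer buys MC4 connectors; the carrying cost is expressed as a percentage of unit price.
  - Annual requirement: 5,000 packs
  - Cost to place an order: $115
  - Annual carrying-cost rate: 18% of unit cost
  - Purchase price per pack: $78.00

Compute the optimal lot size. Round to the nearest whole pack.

286 packs

Carrying cost H = $78 × 18% = $14.0400/pack/yr
EOQ = √(2DS/H) = √(2 × 5,000 × 115 / 14.04)
    = √(81,908.83) ≈ 286.20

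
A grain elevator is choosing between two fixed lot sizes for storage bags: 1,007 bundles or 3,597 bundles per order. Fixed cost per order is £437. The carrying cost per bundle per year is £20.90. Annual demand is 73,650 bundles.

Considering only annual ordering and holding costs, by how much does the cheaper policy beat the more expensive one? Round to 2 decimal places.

Annual cost at Q: ordering D·S/Q plus holding Q·H/2.
TC(1,007) = (73,650/1,007)×437 + (1,007/2)×20.9 = £42,484.47
TC(3,597) = (73,650/3,597)×437 + (3,597/2)×20.9 = £46,536.40
Cheaper: Q = 1,007.  Difference = £4,051.93

£4,051.93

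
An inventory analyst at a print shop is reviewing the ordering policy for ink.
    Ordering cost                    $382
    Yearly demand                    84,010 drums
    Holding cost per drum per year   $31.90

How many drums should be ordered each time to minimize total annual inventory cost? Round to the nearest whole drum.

EOQ = √(2DS/H) = √(2 × 84,010 × 382 / 31.9)
    = √(2,012,026.33) ≈ 1,418.46

1,418 drums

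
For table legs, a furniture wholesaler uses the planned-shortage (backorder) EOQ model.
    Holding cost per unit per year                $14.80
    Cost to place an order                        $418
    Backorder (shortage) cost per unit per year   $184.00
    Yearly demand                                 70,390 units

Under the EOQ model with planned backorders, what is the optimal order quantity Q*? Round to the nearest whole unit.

2,073 units

Basic EOQ = √(2·70,390·418/14.8) = 1,994.012
Backorder adjustment √((H+b)/b) = √((14.8+184)/184) = 1.0394
Q* = 1,994.012 × 1.0394 ≈ 2,072.66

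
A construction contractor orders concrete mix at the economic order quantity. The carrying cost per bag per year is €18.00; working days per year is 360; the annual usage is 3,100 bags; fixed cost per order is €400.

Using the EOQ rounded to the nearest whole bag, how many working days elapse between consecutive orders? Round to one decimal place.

43.1 days

Optimal lot size Q* = (2 × 3,100 × €400 / €18)^½ ≈ 371.18 → Q = 371 bags
Days between orders = 360 / (D/Q) = 360 / 8.356 ≈ 43.084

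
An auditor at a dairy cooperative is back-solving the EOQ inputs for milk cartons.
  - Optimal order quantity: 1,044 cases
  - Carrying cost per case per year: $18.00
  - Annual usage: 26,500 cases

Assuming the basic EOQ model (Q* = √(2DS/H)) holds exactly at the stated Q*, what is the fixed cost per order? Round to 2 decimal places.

EOQ relation: Q² = 2DS/H, so rearrange for the unknown.
S = Q²H / (2D) = 1,044² × 18 / (2 × 26,500) = 370.1669

$370.17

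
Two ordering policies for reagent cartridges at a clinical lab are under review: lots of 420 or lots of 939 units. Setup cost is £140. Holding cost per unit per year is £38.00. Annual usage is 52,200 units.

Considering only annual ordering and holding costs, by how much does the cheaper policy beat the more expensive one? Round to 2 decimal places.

For each Q, cost = (D/Q)·S + (Q/2)·H.
TC(420) = (52,200/420)×140 + (420/2)×38 = £25,380.00
TC(939) = (52,200/939)×140 + (939/2)×38 = £25,623.75
Lots of 420 are cheaper by £243.75.

£243.75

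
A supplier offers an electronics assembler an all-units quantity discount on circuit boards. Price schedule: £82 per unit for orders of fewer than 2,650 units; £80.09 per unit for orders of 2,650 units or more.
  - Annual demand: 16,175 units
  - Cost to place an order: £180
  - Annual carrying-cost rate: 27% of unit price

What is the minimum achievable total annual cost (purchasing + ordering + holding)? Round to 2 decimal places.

£1,325,206.63

H₁ = 27%×£82 = £22.1400;  H₂ = 27%×£80.09 = £21.6243
EOQ₁ = √(2×16,175×180/22.1400) = 512.84  (< 2,650, feasible at tier 1)
EOQ₂ = √(2×16,175×180/21.6243) = 518.92  (< 2,650 → use Q = 2,650 at tier-2 price)
TC(tier 1 (EOQ₁), Q≈512.8) = £1,337,704.35
TC(tier 2, Q≈2,650.0) = £1,325,206.63
Minimum at tier 2: £1,325,206.63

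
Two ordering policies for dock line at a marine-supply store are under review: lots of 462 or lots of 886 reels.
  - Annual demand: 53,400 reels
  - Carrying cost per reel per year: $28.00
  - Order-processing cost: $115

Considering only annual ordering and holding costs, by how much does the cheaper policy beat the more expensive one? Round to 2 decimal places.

$425.06

Annual cost at Q: ordering D·S/Q plus holding Q·H/2.
TC(462) = (53,400/462)×115 + (462/2)×28 = $19,760.21
TC(886) = (53,400/886)×115 + (886/2)×28 = $19,335.15
|ΔTC| = |$19,760.21 − $19,335.15| = $425.06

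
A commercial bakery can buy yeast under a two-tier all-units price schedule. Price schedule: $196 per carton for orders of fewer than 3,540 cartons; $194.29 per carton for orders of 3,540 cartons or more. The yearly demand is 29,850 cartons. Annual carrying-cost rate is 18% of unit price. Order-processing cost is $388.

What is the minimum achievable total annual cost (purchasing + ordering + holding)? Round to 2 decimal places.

H₁ = 18%×$196 = $35.2800;  H₂ = 18%×$194.29 = $34.9722
EOQ₁ = √(2×29,850×388/35.2800) = 810.29  (< 3,540, feasible at tier 1)
EOQ₂ = √(2×29,850×388/34.9722) = 813.84  (< 3,540 → use Q = 3,540 at tier-2 price)
TC(tier 1 (EOQ₁), Q≈810.3) = $5,879,186.92
TC(tier 2, Q≈3,540.0) = $5,864,728.99
Minimum at tier 2: $5,864,728.99

$5,864,728.99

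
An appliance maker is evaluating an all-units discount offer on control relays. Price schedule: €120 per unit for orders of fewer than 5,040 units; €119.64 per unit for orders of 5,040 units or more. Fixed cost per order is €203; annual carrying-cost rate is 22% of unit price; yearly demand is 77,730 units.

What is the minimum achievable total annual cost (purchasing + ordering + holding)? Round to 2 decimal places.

H₁ = 22%×€120 = €26.4000;  H₂ = 22%×€119.64 = €26.3208
EOQ₁ = √(2×77,730×203/26.4000) = 1,093.34  (< 5,040, feasible at tier 1)
EOQ₂ = √(2×77,730×203/26.3208) = 1,094.98  (< 5,040 → use Q = 5,040 at tier-2 price)
TC(tier 1 (EOQ₁), Q≈1,093.3) = €9,356,464.19
TC(tier 2, Q≈5,040.0) = €9,369,076.41
Minimum at tier 1 (EOQ₁): €9,356,464.19

€9,356,464.19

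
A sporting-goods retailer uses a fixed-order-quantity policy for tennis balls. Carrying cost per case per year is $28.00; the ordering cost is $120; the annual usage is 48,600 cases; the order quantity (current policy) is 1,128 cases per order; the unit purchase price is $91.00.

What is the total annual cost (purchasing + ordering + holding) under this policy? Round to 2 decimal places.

Ordering: D/Q × S = 48,600/1,128 × $120 = $5,170.21
Holding:  Q/2 × H = 1,128/2 × $28 = $15,792.00
Purchase cost = D·C = 48,600 × 91 = $4,422,600.00
Total = $5,170.21 + $15,792.00 + $4,422,600.00 = $4,443,562.21

$4,443,562.21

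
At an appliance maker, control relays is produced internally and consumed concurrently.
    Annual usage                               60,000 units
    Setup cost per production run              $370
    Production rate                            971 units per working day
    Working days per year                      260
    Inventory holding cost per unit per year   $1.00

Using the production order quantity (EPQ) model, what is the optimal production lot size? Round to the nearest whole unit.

7,632 units

d = 60,000/260 = 230.7692 units/day;  effective holding cost H(1 − d/p) = 1·(1 − 230.7692/971) = 0.76234
Q* = √(2DS / H_eff) = √(2·60,000·370 / 0.76234) ≈ 7,631.63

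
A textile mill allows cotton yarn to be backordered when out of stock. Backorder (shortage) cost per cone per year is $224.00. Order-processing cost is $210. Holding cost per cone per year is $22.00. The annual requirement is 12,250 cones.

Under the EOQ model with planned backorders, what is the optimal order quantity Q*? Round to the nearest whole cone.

Q* = √(2DS/H) · √((H + b)/b)
   = √(2 × 12,250 × 210 / 22) · √((22 + 224) / 224)
   = 483.594 × 1.0480 ≈ 506.79

507 cones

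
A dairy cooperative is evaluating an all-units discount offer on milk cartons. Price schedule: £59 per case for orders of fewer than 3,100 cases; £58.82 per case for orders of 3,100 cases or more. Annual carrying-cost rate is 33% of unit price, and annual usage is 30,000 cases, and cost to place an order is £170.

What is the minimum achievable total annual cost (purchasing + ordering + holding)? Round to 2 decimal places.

£1,784,092.34

H₁ = 33%×£59 = £19.4700;  H₂ = 33%×£58.82 = £19.4106
EOQ₁ = √(2×30,000×170/19.4700) = 723.80  (< 3,100, feasible at tier 1)
EOQ₂ = √(2×30,000×170/19.4106) = 724.90  (< 3,100 → use Q = 3,100 at tier-2 price)
TC(tier 1 (EOQ₁), Q≈723.8) = £1,784,092.34
TC(tier 2, Q≈3,100.0) = £1,796,331.59
Minimum at tier 1 (EOQ₁): £1,784,092.34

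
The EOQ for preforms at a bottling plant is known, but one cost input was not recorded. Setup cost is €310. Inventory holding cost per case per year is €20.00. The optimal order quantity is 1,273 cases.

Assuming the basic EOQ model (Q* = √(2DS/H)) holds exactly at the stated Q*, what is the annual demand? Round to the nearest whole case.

Since Q* = (2DS/H)^½, squaring gives Q*²·H = 2DS.
D = Q²H / (2S) = 1,273² × 20 / (2 × 310) = 52,275.13

52,275 cases per year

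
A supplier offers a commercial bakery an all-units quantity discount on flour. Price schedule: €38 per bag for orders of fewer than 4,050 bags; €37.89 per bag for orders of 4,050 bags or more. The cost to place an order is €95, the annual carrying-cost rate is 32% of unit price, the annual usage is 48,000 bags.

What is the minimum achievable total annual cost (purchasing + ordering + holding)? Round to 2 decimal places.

H₁ = 32%×€38 = €12.1600;  H₂ = 32%×€37.89 = €12.1248
EOQ₁ = √(2×48,000×95/12.1600) = 866.03  (< 4,050, feasible at tier 1)
EOQ₂ = √(2×48,000×95/12.1248) = 867.28  (< 4,050 → use Q = 4,050 at tier-2 price)
TC(tier 1 (EOQ₁), Q≈866.0) = €1,834,530.87
TC(tier 2, Q≈4,050.0) = €1,844,398.65
Minimum at tier 1 (EOQ₁): €1,834,530.87

€1,834,530.87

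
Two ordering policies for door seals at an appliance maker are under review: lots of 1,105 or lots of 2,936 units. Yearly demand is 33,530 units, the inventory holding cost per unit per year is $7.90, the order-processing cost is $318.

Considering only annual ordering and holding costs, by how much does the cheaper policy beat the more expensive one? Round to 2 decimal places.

For each Q, cost = (D/Q)·S + (Q/2)·H.
TC(1,105) = (33,530/1,105)×318 + (1,105/2)×7.9 = $14,014.11
TC(2,936) = (33,530/2,936)×318 + (2,936/2)×7.9 = $15,228.86
|ΔTC| = |$14,014.11 − $15,228.86| = $1,214.75

$1,214.75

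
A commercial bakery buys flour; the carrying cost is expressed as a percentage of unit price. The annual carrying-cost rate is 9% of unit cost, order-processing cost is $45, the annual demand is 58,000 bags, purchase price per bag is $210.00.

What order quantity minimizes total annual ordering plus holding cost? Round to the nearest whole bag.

526 bags

H = i·C = 0.09 × $210 = $18.9000 per bag-year
Optimal lot size Q* = (2 × 58,000 × $45 / $18.9)^½ ≈ 525.54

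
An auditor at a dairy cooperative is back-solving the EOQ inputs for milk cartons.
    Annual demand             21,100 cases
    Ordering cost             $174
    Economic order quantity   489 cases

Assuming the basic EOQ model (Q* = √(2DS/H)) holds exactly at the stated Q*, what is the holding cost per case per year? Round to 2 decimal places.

$30.71

Since Q* = (2DS/H)^½, squaring gives Q*²·H = 2DS.
H = 2DS / Q² = 2 × 21,100 × 174 / 489² = 30.7075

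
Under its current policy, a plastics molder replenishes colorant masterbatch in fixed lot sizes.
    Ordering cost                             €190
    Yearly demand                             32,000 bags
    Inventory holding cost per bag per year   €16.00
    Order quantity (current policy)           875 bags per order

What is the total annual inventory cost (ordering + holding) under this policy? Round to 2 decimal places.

Annual ordering cost = (D/Q)·S = (32,000/875) × 190 = €6,948.57
Annual holding cost  = (Q/2)·H = (875/2) × 16 = €7,000.00
Total = €6,948.57 + €7,000.00 = €13,948.57

€13,948.57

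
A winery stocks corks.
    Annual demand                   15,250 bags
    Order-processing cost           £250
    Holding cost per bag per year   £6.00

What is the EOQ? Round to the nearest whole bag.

EOQ = √(2DS/H) = √(2 × 15,250 × 250 / 6)
    = √(1,270,833.33) ≈ 1,127.31

1,127 bags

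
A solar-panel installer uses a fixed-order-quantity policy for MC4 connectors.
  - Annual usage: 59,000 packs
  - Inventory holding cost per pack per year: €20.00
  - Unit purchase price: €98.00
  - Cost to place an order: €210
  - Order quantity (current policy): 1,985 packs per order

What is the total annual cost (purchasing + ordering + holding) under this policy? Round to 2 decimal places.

Annual ordering cost = (D/Q)·S = (59,000/1,985) × 210 = €6,241.81
Annual holding cost  = (Q/2)·H = (1,985/2) × 20 = €19,850.00
Purchase cost = D·C = 59,000 × 98 = €5,782,000.00
Total = €6,241.81 + €19,850.00 + €5,782,000.00 = €5,808,091.81

€5,808,091.81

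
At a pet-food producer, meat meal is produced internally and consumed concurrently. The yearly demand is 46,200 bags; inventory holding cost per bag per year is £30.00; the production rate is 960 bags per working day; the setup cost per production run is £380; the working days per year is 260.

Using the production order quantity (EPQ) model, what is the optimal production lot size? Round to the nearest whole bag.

Daily demand d = 46,200/260 = 177.692; p = 960; 1 − d/p = 0.81490
EPQ = √(2DS / (H(1 − d/p)))
    = √(2 × 46,200 × 380 / (30 × 0.81490)) ≈ 1,198.43

1,198 bags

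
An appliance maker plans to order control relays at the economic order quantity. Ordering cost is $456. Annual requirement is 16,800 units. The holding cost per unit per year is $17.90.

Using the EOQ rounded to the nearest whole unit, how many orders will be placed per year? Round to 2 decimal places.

18.16 orders per year

Optimal lot size Q* = (2 × 16,800 × $456 / $17.9)^½ ≈ 925.18 → Q = 925
Orders per year = D/Q = 16,800 / 925 = 18.162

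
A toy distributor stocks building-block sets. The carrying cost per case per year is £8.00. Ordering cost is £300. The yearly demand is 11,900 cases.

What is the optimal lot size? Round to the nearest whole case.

945 cases

Q* = √(2·D·S / H) = √(2·11,900·300 / 8) = √892,500.0 ≈ 944.72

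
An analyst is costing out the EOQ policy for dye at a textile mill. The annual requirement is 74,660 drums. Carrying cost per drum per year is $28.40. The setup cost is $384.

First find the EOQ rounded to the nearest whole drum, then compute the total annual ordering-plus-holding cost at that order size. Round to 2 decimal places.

Optimal lot size Q* = (2 × 74,660 × $384 / $28.4)^½ ≈ 1,420.91 → Q = 1,421 drums
Orders/yr = 74,660/1,421 = 52.540; ordering cost = 52.540 × $384 = $20,175.54
Average inventory = 1,421/2 = 710.5; holding cost = 710.5 × $28.4 = $20,178.20
Total = $20,175.54 + $20,178.20 = $40,353.74

$40,353.74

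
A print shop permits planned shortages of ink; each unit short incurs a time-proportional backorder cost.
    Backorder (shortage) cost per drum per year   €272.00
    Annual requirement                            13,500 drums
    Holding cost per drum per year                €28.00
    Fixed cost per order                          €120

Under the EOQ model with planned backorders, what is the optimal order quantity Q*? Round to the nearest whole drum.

357 drums

Basic EOQ = √(2·13,500·120/28) = 340.168
Backorder adjustment √((H+b)/b) = √((28+272)/272) = 1.0502
Q* = 340.168 × 1.0502 ≈ 357.25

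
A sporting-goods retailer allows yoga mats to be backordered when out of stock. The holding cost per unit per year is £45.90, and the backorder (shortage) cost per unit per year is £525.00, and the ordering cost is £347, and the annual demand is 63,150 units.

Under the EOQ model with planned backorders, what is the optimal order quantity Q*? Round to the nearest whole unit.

1,019 units

Basic EOQ = √(2·63,150·347/45.9) = 977.147
Backorder adjustment √((H+b)/b) = √((45.9+525)/525) = 1.0428
Q* = 977.147 × 1.0428 ≈ 1,018.97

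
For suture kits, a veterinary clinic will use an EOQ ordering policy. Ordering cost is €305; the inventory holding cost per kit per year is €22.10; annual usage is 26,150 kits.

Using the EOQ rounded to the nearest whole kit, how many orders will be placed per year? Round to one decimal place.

Optimal lot size Q* = (2 × 26,150 × €305 / €22.1)^½ ≈ 849.58 → Q = 850
Orders per year = D/Q = 26,150 / 850 = 30.765

30.8 orders per year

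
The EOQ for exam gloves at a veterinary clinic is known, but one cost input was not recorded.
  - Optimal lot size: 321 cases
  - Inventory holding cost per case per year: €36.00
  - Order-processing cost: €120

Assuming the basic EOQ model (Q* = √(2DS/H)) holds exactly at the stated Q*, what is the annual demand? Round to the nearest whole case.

15,456 cases per year

From Q* = √(2DS/H) ⇒ Q*² = 2DS/H.
D = Q²H / (2S) = 321² × 36 / (2 × 120) = 15,456.15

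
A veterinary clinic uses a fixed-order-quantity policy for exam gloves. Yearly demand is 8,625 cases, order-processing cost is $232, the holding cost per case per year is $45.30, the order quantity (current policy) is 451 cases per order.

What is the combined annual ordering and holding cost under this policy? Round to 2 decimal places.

$14,651.96

Orders/yr = 8,625/451 = 19.124; ordering cost = 19.124 × $232 = $4,436.81
Average inventory = 451/2 = 225.5; holding cost = 225.5 × $45.3 = $10,215.15
Total = $4,436.81 + $10,215.15 = $14,651.96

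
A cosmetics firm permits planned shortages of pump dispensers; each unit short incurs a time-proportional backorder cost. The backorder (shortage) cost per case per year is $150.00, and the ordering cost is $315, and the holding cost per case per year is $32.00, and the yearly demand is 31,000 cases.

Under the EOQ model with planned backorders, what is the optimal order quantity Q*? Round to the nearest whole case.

861 cases

Q* = √(2DS/H) · √((H + b)/b)
   = √(2 × 31,000 × 315 / 32) · √((32 + 150) / 150)
   = 781.225 × 1.1015 ≈ 860.53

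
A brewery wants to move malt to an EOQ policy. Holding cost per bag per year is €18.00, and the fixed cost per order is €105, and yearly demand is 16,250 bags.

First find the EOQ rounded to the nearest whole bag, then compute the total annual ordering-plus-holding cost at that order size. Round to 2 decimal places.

€7,837.41

Q* = √(2·D·S / H) = √(2·16,250·105 / 18) = √189,583.3 ≈ 435.41 → Q = 435 bags
Ordering: D/Q × S = 16,250/435 × €105 = €3,922.41
Holding:  Q/2 × H = 435/2 × €18 = €3,915.00
Total = €3,922.41 + €3,915.00 = €7,837.41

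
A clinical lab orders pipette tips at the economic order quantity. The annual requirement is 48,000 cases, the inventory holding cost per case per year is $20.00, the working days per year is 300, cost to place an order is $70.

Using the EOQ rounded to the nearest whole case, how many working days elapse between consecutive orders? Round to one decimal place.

3.6 days

Optimal lot size Q* = (2 × 48,000 × $70 / $20)^½ ≈ 579.66 → Q = 580 cases
Cycle time = (working days × Q)/D = (300 × 580) / 48,000 = 3.625 days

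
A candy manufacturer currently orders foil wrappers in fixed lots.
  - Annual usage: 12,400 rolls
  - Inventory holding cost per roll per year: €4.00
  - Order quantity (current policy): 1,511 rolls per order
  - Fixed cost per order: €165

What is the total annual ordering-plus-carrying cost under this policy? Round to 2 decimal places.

Annual ordering cost = (D/Q)·S = (12,400/1,511) × 165 = €1,354.07
Annual holding cost  = (Q/2)·H = (1,511/2) × 4 = €3,022.00
Total = €1,354.07 + €3,022.00 = €4,376.07

€4,376.07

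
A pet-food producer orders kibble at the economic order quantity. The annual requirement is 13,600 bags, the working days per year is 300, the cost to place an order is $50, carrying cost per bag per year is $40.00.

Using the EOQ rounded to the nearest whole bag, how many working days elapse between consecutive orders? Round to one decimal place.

4.1 days

Optimal lot size Q* = (2 × 13,600 × $50 / $40)^½ ≈ 184.39 → Q = 184 bags
T = Q/D × 300 days = 184/13,600 × 300 = 4.059 days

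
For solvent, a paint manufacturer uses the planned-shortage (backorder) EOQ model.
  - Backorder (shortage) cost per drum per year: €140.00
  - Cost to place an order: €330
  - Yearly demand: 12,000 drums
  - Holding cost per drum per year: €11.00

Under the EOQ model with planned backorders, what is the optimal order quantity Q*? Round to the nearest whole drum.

881 drums

Q* = √(2DS/H) · √((H + b)/b)
   = √(2 × 12,000 × 330 / 11) · √((11 + 140) / 140)
   = 848.528 × 1.0385 ≈ 881.23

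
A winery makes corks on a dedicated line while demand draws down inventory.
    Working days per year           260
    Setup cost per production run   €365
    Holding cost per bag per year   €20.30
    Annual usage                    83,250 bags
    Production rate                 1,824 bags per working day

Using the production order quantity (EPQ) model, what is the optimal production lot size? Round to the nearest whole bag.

d = 83,250/260 = 320.1923 bags/day;  effective holding cost H(1 − d/p) = 20.3·(1 − 320.1923/1824) = 16.73646
Q* = √(2DS / H_eff) = √(2·83,250·365 / 16.73646) ≈ 1,905.56

1,906 bags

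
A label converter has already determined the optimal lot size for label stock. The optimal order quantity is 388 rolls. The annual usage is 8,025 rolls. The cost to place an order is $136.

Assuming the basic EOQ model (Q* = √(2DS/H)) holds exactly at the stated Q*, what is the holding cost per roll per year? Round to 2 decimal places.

From Q* = √(2DS/H) ⇒ Q*² = 2DS/H.
H = 2DS / Q² = 2 × 8,025 × 136 / 388² = 14.4994

$14.50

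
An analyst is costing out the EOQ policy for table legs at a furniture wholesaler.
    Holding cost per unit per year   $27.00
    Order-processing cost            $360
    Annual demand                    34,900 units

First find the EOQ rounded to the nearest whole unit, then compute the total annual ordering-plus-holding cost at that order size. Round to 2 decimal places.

EOQ = √(2DS/H) = √(2 × 34,900 × 360 / 27)
    = √(930,666.67) ≈ 964.71 → Q = 965 units
Orders/yr = 34,900/965 = 36.166; ordering cost = 36.166 × $360 = $13,019.69
Average inventory = 965/2 = 482.5; holding cost = 482.5 × $27 = $13,027.50
Total = $13,019.69 + $13,027.50 = $26,047.19

$26,047.19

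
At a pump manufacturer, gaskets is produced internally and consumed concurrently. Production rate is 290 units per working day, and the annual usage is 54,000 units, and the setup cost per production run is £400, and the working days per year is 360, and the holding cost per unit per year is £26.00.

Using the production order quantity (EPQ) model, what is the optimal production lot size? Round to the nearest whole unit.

1,855 units

Daily demand d = 54,000/360 = 150.000; p = 290; 1 − d/p = 0.48276
EPQ = √(2DS / (H(1 − d/p)))
    = √(2 × 54,000 × 400 / (26 × 0.48276)) ≈ 1,855.20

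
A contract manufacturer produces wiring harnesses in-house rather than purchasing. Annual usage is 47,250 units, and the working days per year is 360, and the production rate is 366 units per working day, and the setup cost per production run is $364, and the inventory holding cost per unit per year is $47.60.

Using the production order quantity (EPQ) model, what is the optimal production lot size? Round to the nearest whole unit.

1,061 units

d = 47,250/360 = 131.2500 units/day;  effective holding cost H(1 − d/p) = 47.6·(1 − 131.2500/366) = 30.53033
Q* = √(2DS / H_eff) = √(2·47,250·364 / 30.53033) ≈ 1,061.45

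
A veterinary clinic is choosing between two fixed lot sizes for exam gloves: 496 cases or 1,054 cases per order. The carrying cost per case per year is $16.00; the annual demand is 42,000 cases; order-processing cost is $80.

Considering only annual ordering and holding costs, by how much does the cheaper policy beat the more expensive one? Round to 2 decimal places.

$877.66

For each Q, cost = (D/Q)·S + (Q/2)·H.
TC(496) = (42,000/496)×80 + (496/2)×16 = $10,742.19
TC(1,054) = (42,000/1,054)×80 + (1,054/2)×16 = $11,619.86
Cheaper: Q = 496.  Difference = $877.66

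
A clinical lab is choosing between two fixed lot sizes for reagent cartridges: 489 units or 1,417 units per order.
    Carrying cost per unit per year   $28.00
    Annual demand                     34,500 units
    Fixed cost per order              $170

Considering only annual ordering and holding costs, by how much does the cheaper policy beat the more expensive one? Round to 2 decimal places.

$5,137.16

For each Q, cost = (D/Q)·S + (Q/2)·H.
TC(489) = (34,500/489)×170 + (489/2)×28 = $18,839.87
TC(1,417) = (34,500/1,417)×170 + (1,417/2)×28 = $23,977.03
|ΔTC| = |$18,839.87 − $23,977.03| = $5,137.16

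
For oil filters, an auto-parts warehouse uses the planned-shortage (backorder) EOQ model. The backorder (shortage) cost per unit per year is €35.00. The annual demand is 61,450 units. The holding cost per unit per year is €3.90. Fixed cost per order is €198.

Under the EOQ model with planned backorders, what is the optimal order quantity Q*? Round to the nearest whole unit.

Basic EOQ = √(2·61,450·198/3.9) = 2,497.907
Backorder adjustment √((H+b)/b) = √((3.9+35)/35) = 1.0542
Q* = 2,497.907 × 1.0542 ≈ 2,633.40

2,633 units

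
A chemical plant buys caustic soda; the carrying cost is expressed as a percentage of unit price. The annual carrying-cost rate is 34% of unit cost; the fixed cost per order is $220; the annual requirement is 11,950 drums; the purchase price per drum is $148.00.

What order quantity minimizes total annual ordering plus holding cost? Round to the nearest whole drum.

H = i·C = 0.34 × $148 = $50.3200 per drum-year
2DS/H = 2·11,950·220/50.32 = 104,491.26
EOQ = √104,491.26 ≈ 323.25

323 drums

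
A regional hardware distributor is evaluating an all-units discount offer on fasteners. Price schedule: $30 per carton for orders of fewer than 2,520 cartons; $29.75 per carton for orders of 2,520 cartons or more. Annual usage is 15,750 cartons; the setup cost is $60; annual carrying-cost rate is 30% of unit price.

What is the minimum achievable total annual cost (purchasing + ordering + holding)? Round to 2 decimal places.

$476,624.32

H₁ = 30%×$30 = $9.0000;  H₂ = 30%×$29.75 = $8.9250
EOQ₁ = √(2×15,750×60/9.0000) = 458.26  (< 2,520, feasible at tier 1)
EOQ₂ = √(2×15,750×60/8.9250) = 460.18  (< 2,520 → use Q = 2,520 at tier-2 price)
TC(tier 1 (EOQ₁), Q≈458.3) = $476,624.32
TC(tier 2, Q≈2,520.0) = $480,183.00
Minimum at tier 1 (EOQ₁): $476,624.32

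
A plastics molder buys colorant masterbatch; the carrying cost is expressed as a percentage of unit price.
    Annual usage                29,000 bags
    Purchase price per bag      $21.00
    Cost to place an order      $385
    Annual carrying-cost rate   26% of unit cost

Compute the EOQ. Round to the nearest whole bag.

2,022 bags

H = i·C = 0.26 × $21 = $5.4600 per bag-year
2DS/H = 2·29,000·385/5.46 = 4,089,743.59
EOQ = √4,089,743.59 ≈ 2,022.31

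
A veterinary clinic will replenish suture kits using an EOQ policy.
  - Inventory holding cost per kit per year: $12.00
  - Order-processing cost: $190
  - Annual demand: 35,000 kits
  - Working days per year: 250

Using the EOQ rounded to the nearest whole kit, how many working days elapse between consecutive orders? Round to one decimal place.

7.5 days

Optimal lot size Q* = (2 × 35,000 × $190 / $12)^½ ≈ 1,052.77 → Q = 1,053 kits
Days between orders = 250 / (D/Q) = 250 / 33.238 ≈ 7.521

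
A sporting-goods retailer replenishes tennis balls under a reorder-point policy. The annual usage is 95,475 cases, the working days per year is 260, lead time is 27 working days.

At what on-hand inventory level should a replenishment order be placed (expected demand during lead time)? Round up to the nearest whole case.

Daily demand d = 95,475 / 260 = 367.212 cases/day
Demand during lead time = 367.212 × 27 = 9,914.71
Reorder point = 9,914.71 → round up

9,915 cases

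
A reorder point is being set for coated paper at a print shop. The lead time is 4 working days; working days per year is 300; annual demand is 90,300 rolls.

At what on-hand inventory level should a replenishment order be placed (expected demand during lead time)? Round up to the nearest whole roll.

1,204 rolls

Daily demand d = 90,300 / 300 = 301.000 rolls/day
Demand during lead time = 301.000 × 4 = 1,204.00
Reorder point = 1,204.00 → round up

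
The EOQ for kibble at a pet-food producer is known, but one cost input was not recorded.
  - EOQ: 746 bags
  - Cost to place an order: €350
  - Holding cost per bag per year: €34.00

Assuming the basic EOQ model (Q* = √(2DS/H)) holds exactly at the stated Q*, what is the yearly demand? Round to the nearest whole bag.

From Q* = √(2DS/H) ⇒ Q*² = 2DS/H.
D = Q²H / (2S) = 746² × 34 / (2 × 350) = 27,030.78

27,031 bags per year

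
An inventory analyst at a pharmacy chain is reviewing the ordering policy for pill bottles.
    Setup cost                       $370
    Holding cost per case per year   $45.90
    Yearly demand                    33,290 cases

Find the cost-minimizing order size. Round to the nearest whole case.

Optimal lot size Q* = (2 × 33,290 × $370 / $45.9)^½ ≈ 732.60

733 cases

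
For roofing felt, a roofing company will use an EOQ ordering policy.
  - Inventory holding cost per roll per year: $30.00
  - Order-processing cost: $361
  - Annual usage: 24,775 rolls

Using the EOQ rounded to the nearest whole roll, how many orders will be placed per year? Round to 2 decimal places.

32.09 orders per year

EOQ = √(2DS/H) = √(2 × 24,775 × 361 / 30)
    = √(596,251.67) ≈ 772.17 → Q = 772
Orders per year = D/Q = 24,775 / 772 = 32.092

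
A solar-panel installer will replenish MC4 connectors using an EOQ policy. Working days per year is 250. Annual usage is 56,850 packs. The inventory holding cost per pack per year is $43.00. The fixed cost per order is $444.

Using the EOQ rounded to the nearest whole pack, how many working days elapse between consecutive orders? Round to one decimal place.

Optimal lot size Q* = (2 × 56,850 × $444 / $43)^½ ≈ 1,083.52 → Q = 1,084 packs
T = Q/D × 250 days = 1,084/56,850 × 250 = 4.767 days

4.8 days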